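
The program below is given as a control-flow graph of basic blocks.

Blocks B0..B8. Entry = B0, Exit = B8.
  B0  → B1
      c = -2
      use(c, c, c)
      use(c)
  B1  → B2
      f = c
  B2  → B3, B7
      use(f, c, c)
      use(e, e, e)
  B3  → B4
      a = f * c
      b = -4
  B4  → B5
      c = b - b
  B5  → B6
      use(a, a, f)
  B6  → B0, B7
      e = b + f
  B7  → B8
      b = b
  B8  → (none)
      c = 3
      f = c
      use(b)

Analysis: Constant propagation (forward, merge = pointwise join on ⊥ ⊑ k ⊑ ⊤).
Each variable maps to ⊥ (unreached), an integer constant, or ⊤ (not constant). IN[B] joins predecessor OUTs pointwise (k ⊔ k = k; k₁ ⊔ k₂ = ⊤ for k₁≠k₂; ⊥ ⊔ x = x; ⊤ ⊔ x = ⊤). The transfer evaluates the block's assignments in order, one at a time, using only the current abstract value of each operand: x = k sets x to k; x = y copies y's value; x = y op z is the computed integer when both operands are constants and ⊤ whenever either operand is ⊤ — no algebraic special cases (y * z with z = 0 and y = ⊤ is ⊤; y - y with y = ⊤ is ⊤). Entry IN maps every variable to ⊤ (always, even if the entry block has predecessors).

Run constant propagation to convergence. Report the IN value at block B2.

Answer: {a: ⊤, b: ⊤, c: -2, d: ⊤, e: ⊤, f: -2}

Working:
Per-block solution:
  B0:  IN=(all ⊤)  OUT={c:-2; rest ⊤}
  B1:  IN={c:-2; rest ⊤}  OUT={c:-2, f:-2; rest ⊤}
  B2:  IN={c:-2, f:-2; rest ⊤}  OUT={c:-2, f:-2; rest ⊤}
  B3:  IN={c:-2, f:-2; rest ⊤}  OUT={a:4, b:-4, c:-2, f:-2; rest ⊤}
  B4:  IN={a:4, b:-4, c:-2, f:-2; rest ⊤}  OUT={a:4, b:-4, c:0, f:-2; rest ⊤}
  B5:  IN={a:4, b:-4, c:0, f:-2; rest ⊤}  OUT={a:4, b:-4, c:0, f:-2; rest ⊤}
  B6:  IN={a:4, b:-4, c:0, f:-2; rest ⊤}  OUT={a:4, b:-4, c:0, e:-6, f:-2; rest ⊤}
  B7:  IN={f:-2; rest ⊤}  OUT={f:-2; rest ⊤}
  B8:  IN={f:-2; rest ⊤}  OUT={c:3, f:3; rest ⊤}

Merge at B2: IN[B2] = OUT[B1] = {a: ⊤, b: ⊤, c: -2, d: ⊤, e: ⊤, f: -2}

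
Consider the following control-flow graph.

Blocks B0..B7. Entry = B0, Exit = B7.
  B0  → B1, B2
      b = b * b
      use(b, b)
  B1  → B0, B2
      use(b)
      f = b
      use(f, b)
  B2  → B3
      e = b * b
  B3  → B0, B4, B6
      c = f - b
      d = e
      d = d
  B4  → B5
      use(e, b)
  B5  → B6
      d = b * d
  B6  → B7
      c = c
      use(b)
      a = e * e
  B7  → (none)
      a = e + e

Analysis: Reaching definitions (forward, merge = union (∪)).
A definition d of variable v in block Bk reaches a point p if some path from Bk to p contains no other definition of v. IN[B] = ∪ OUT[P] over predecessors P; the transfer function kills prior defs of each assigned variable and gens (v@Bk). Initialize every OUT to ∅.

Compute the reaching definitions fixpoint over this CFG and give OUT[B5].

Answer: {b@B0, c@B3, d@B5, e@B2, f@B1}

Trace:
Fixpoint table:
  B0: | IN={b@B0, c@B3, d@B3, e@B2, f@B1} | OUT={b@B0, c@B3, d@B3, e@B2, f@B1}
  B1: | IN={b@B0, c@B3, d@B3, e@B2, f@B1} | OUT={b@B0, c@B3, d@B3, e@B2, f@B1}
  B2: | IN={b@B0, c@B3, d@B3, e@B2, f@B1} | OUT={b@B0, c@B3, d@B3, e@B2, f@B1}
  B3: | IN={b@B0, c@B3, d@B3, e@B2, f@B1} | OUT={b@B0, c@B3, d@B3, e@B2, f@B1}
  B4: | IN={b@B0, c@B3, d@B3, e@B2, f@B1} | OUT={b@B0, c@B3, d@B3, e@B2, f@B1}
  B5: | IN={b@B0, c@B3, d@B3, e@B2, f@B1} | OUT={b@B0, c@B3, d@B5, e@B2, f@B1}
  B6: | IN={b@B0, c@B3, d@B3, d@B5, e@B2, f@B1} | OUT={a@B6, b@B0, c@B6, d@B3, d@B5, e@B2, f@B1}
  B7: | IN={a@B6, b@B0, c@B6, d@B3, d@B5, e@B2, f@B1} | OUT={a@B7, b@B0, c@B6, d@B3, d@B5, e@B2, f@B1}

Merge at B5: IN[B5] = OUT[B4] = {b@B0, c@B3, d@B3, e@B2, f@B1}
Applying B5's transfer function to that IN value gives OUT[B5] (row B5 above).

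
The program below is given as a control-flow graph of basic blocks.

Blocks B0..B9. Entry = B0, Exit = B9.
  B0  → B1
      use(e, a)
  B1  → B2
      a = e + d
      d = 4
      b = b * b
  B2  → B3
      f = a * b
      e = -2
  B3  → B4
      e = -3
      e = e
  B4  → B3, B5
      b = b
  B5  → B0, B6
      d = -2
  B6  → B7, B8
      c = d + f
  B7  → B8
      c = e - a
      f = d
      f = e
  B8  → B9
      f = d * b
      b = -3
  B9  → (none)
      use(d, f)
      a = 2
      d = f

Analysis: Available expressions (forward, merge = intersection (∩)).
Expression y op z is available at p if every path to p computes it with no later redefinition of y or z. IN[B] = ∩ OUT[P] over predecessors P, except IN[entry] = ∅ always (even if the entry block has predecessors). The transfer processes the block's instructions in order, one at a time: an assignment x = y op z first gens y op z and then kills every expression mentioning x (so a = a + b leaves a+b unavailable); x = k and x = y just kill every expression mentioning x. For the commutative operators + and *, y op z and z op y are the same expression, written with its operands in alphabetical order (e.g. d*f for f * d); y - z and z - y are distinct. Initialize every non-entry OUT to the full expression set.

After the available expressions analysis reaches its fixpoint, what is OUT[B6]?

Fixpoint table:
  B0: | IN={} | OUT={}
  B1: | IN={} | OUT={}
  B2: | IN={} | OUT={a*b}
  B3: | IN={} | OUT={}
  B4: | IN={} | OUT={}
  B5: | IN={} | OUT={}
  B6: | IN={} | OUT={d+f}
  B7: | IN={d+f} | OUT={e-a}
  B8: | IN={} | OUT={}
  B9: | IN={} | OUT={}

Merge at B6: IN[B6] = OUT[B5] = {}
Applying B6's transfer function to that IN value gives OUT[B6] (row B6 above).

Answer: {d+f}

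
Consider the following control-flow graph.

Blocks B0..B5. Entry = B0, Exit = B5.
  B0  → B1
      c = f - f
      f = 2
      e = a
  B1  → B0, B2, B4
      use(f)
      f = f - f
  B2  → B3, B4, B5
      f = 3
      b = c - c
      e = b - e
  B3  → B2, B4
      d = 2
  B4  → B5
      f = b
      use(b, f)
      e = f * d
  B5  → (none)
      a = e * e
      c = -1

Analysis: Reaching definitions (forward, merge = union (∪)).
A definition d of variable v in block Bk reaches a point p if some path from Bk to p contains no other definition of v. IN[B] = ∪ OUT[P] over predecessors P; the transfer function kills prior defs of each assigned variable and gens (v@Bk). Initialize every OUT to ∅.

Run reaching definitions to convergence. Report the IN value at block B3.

Answer: {b@B2, c@B0, d@B3, e@B2, f@B2}

Trace:
Per-block solution:
  B0: | IN={c@B0, e@B0, f@B1} | OUT={c@B0, e@B0, f@B0}
  B1: | IN={c@B0, e@B0, f@B0} | OUT={c@B0, e@B0, f@B1}
  B2: | IN={b@B2, c@B0, d@B3, e@B0, e@B2, f@B1, f@B2} | OUT={b@B2, c@B0, d@B3, e@B2, f@B2}
  B3: | IN={b@B2, c@B0, d@B3, e@B2, f@B2} | OUT={b@B2, c@B0, d@B3, e@B2, f@B2}
  B4: | IN={b@B2, c@B0, d@B3, e@B0, e@B2, f@B1, f@B2} | OUT={b@B2, c@B0, d@B3, e@B4, f@B4}
  B5: | IN={b@B2, c@B0, d@B3, e@B2, e@B4, f@B2, f@B4} | OUT={a@B5, b@B2, c@B5, d@B3, e@B2, e@B4, f@B2, f@B4}

Merge at B3: IN[B3] = OUT[B2] = {b@B2, c@B0, d@B3, e@B2, f@B2}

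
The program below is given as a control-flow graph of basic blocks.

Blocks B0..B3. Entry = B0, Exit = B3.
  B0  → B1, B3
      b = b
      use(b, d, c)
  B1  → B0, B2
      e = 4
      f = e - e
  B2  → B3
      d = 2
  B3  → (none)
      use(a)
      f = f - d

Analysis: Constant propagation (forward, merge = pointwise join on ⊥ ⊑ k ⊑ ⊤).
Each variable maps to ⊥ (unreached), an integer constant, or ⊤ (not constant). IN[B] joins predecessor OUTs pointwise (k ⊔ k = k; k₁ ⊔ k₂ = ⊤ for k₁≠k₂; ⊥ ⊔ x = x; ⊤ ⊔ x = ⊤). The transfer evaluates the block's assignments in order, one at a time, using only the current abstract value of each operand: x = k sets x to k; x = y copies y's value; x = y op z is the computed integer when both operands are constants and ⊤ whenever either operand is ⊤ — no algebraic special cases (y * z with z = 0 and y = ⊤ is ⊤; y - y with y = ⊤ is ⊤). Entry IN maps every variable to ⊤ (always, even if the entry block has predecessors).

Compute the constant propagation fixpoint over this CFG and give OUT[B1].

Converged values:
  B0:   IN=(all ⊤)   OUT=(all ⊤)
  B1:   IN=(all ⊤)   OUT={e:4, f:0; rest ⊤}
  B2:   IN={e:4, f:0; rest ⊤}   OUT={d:2, e:4, f:0; rest ⊤}
  B3:   IN=(all ⊤)   OUT=(all ⊤)

Merge at B1: IN[B1] = OUT[B0] = {a: ⊤, b: ⊤, c: ⊤, d: ⊤, e: ⊤, f: ⊤}
Applying B1's transfer function to that IN value gives OUT[B1] (row B1 above).

Answer: {a: ⊤, b: ⊤, c: ⊤, d: ⊤, e: 4, f: 0}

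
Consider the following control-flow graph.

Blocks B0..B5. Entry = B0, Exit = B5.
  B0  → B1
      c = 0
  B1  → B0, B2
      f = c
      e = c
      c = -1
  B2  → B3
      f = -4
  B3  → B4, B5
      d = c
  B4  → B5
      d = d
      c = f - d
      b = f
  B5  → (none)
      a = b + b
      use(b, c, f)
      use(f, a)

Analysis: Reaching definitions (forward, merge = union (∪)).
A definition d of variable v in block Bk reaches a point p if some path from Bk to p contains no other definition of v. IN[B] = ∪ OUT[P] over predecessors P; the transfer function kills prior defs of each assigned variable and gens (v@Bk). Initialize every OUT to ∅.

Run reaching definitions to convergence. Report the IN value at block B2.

Answer: {c@B1, e@B1, f@B1}

Working:
Per-block solution:
  B0:   IN={c@B1, e@B1, f@B1}   OUT={c@B0, e@B1, f@B1}
  B1:   IN={c@B0, e@B1, f@B1}   OUT={c@B1, e@B1, f@B1}
  B2:   IN={c@B1, e@B1, f@B1}   OUT={c@B1, e@B1, f@B2}
  B3:   IN={c@B1, e@B1, f@B2}   OUT={c@B1, d@B3, e@B1, f@B2}
  B4:   IN={c@B1, d@B3, e@B1, f@B2}   OUT={b@B4, c@B4, d@B4, e@B1, f@B2}
  B5:   IN={b@B4, c@B1, c@B4, d@B3, d@B4, e@B1, f@B2}   OUT={a@B5, b@B4, c@B1, c@B4, d@B3, d@B4, e@B1, f@B2}

Merge at B2: IN[B2] = OUT[B1] = {c@B1, e@B1, f@B1}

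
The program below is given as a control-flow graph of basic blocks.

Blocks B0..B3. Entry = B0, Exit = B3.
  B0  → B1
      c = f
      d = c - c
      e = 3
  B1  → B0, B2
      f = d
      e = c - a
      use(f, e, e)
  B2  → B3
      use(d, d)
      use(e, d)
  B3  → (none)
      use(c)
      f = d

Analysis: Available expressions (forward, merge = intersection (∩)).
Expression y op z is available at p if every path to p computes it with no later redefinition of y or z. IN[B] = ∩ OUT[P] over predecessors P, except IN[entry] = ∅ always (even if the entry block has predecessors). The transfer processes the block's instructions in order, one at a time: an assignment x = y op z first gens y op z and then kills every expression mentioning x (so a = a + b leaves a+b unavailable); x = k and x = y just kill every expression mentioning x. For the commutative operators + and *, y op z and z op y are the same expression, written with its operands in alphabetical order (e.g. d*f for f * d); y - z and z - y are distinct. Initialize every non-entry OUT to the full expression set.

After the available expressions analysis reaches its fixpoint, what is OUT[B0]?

Converged values:
  B0:  IN={}  OUT={c-c}
  B1:  IN={c-c}  OUT={c-a, c-c}
  B2:  IN={c-a, c-c}  OUT={c-a, c-c}
  B3:  IN={c-a, c-c}  OUT={c-a, c-c}

Merge at B0 (entry node, so the boundary value {} is joined with the incoming edge(s)): IN[B0] = {} ∩ OUT[B1] = {}
Applying B0's transfer function to that IN value gives OUT[B0] (row B0 above).

Answer: {c-c}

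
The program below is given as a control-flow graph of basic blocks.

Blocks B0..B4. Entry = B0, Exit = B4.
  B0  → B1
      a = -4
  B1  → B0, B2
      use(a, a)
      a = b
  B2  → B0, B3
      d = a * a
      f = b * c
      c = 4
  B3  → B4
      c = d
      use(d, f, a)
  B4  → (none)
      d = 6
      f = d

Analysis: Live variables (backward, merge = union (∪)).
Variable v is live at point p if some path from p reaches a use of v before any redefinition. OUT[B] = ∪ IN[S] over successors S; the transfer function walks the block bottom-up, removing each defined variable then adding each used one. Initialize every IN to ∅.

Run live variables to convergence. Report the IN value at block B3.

Answer: {a, d, f}

Derivation:
Per-block solution:
  B0: | IN={b, c} | OUT={a, b, c}
  B1: | IN={a, b, c} | OUT={a, b, c}
  B2: | IN={a, b, c} | OUT={a, b, c, d, f}
  B3: | IN={a, d, f} | OUT={}
  B4: | IN={} | OUT={}

Merge at B3: OUT[B3] = IN[B4] = {}
Applying B3's transfer function to that OUT value gives IN[B3] (row B3 above).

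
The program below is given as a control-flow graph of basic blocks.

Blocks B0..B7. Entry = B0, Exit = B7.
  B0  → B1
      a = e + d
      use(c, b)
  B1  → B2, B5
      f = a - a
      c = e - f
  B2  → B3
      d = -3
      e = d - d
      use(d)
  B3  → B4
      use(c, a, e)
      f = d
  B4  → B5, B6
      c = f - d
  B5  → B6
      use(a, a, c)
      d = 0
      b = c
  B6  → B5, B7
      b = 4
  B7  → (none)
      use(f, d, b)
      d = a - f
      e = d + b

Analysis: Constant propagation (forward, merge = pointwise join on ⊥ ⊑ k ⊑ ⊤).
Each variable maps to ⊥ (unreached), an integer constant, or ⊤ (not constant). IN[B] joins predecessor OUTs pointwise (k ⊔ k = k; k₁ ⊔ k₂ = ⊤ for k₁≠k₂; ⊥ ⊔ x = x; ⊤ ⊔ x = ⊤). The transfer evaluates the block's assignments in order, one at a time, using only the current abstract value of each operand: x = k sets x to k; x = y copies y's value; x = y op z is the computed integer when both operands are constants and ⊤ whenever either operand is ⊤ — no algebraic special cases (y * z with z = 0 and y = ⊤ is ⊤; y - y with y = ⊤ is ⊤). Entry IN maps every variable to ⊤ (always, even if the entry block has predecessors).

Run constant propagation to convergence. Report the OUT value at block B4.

Fixpoint table:
  B0: | IN=(all ⊤) | OUT=(all ⊤)
  B1: | IN=(all ⊤) | OUT=(all ⊤)
  B2: | IN=(all ⊤) | OUT={d:-3, e:0; rest ⊤}
  B3: | IN={d:-3, e:0; rest ⊤} | OUT={d:-3, e:0, f:-3; rest ⊤}
  B4: | IN={d:-3, e:0, f:-3; rest ⊤} | OUT={c:0, d:-3, e:0, f:-3; rest ⊤}
  B5: | IN=(all ⊤) | OUT={d:0; rest ⊤}
  B6: | IN=(all ⊤) | OUT={b:4; rest ⊤}
  B7: | IN={b:4; rest ⊤} | OUT={b:4; rest ⊤}

Merge at B4: IN[B4] = OUT[B3] = {a: ⊤, b: ⊤, c: ⊤, d: -3, e: 0, f: -3}
Applying B4's transfer function to that IN value gives OUT[B4] (row B4 above).

Answer: {a: ⊤, b: ⊤, c: 0, d: -3, e: 0, f: -3}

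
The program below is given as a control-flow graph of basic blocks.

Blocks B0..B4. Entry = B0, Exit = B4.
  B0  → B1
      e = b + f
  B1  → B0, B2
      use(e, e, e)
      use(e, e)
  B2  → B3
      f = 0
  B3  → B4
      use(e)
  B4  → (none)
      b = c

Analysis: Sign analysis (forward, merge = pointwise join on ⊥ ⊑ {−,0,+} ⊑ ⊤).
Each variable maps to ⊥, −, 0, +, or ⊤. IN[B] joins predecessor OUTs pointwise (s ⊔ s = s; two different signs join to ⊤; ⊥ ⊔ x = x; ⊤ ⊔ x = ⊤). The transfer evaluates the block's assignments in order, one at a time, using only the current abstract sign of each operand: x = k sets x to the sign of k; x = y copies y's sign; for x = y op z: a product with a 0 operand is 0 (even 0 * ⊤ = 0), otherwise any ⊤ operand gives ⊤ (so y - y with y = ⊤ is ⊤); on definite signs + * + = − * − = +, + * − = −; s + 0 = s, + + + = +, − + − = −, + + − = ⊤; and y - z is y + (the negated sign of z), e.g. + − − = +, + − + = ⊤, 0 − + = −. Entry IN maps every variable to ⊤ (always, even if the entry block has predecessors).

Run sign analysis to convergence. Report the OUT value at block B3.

Answer: {a: ⊤, b: ⊤, c: ⊤, d: ⊤, e: ⊤, f: 0}

Derivation:
Per-block solution:
  B0: | IN=(all ⊤) | OUT=(all ⊤)
  B1: | IN=(all ⊤) | OUT=(all ⊤)
  B2: | IN=(all ⊤) | OUT={f:0; rest ⊤}
  B3: | IN={f:0; rest ⊤} | OUT={f:0; rest ⊤}
  B4: | IN={f:0; rest ⊤} | OUT={f:0; rest ⊤}

Merge at B3: IN[B3] = OUT[B2] = {a: ⊤, b: ⊤, c: ⊤, d: ⊤, e: ⊤, f: 0}
Applying B3's transfer function to that IN value gives OUT[B3] (row B3 above).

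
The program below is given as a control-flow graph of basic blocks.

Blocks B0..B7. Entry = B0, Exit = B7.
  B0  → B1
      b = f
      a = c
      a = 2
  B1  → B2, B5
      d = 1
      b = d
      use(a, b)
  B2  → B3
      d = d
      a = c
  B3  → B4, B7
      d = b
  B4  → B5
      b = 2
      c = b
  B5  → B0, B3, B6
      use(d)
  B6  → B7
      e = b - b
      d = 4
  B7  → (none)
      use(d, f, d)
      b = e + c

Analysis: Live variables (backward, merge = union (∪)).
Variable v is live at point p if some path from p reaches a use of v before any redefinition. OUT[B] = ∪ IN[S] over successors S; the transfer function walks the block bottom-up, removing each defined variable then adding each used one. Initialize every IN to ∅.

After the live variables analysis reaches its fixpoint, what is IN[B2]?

Fixpoint table:
  B0: | IN={c, e, f} | OUT={a, c, e, f}
  B1: | IN={a, c, e, f} | OUT={b, c, d, e, f}
  B2: | IN={b, c, d, e, f} | OUT={b, c, e, f}
  B3: | IN={b, c, e, f} | OUT={c, d, e, f}
  B4: | IN={d, e, f} | OUT={b, c, d, e, f}
  B5: | IN={b, c, d, e, f} | OUT={b, c, e, f}
  B6: | IN={b, c, f} | OUT={c, d, e, f}
  B7: | IN={c, d, e, f} | OUT={}

Merge at B2: OUT[B2] = IN[B3] = {b, c, e, f}
Applying B2's transfer function to that OUT value gives IN[B2] (row B2 above).

Answer: {b, c, d, e, f}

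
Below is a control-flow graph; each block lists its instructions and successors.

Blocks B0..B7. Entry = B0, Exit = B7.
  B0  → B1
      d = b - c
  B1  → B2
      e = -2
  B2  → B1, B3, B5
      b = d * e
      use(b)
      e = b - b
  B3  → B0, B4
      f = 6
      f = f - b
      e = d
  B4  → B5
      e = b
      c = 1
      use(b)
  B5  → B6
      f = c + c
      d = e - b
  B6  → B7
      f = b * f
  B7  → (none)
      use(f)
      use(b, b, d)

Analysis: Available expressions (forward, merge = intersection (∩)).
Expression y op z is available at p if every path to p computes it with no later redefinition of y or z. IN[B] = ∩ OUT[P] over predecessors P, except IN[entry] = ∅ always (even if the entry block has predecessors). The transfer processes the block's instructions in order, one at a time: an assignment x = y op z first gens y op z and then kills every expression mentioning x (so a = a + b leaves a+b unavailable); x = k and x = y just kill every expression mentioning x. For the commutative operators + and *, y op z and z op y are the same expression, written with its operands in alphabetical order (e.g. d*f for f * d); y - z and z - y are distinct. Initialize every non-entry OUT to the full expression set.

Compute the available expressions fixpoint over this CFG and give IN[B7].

Answer: {b-b, c+c, e-b}

Working:
Per-block solution:
  B0:   IN={}   OUT={b-c}
  B1:   IN={}   OUT={}
  B2:   IN={}   OUT={b-b}
  B3:   IN={b-b}   OUT={b-b}
  B4:   IN={b-b}   OUT={b-b}
  B5:   IN={b-b}   OUT={b-b, c+c, e-b}
  B6:   IN={b-b, c+c, e-b}   OUT={b-b, c+c, e-b}
  B7:   IN={b-b, c+c, e-b}   OUT={b-b, c+c, e-b}

Merge at B7: IN[B7] = OUT[B6] = {b-b, c+c, e-b}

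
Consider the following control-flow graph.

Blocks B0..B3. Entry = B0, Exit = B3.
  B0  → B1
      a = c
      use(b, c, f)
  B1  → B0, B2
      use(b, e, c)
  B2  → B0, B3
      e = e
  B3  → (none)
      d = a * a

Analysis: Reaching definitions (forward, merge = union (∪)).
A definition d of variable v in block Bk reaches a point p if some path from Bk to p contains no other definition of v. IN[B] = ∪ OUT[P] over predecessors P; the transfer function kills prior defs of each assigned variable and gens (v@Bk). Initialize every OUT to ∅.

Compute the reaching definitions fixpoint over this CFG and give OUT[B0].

Fixpoint table:
  B0:   IN={a@B0, e@B2}   OUT={a@B0, e@B2}
  B1:   IN={a@B0, e@B2}   OUT={a@B0, e@B2}
  B2:   IN={a@B0, e@B2}   OUT={a@B0, e@B2}
  B3:   IN={a@B0, e@B2}   OUT={a@B0, d@B3, e@B2}

Merge at B0 (entry node, so the boundary value {} is joined with the incoming edge(s)): IN[B0] = {} ⊔ OUT[B1] ⊔ OUT[B2] = {a@B0, e@B2}
Applying B0's transfer function to that IN value gives OUT[B0] (row B0 above).

Answer: {a@B0, e@B2}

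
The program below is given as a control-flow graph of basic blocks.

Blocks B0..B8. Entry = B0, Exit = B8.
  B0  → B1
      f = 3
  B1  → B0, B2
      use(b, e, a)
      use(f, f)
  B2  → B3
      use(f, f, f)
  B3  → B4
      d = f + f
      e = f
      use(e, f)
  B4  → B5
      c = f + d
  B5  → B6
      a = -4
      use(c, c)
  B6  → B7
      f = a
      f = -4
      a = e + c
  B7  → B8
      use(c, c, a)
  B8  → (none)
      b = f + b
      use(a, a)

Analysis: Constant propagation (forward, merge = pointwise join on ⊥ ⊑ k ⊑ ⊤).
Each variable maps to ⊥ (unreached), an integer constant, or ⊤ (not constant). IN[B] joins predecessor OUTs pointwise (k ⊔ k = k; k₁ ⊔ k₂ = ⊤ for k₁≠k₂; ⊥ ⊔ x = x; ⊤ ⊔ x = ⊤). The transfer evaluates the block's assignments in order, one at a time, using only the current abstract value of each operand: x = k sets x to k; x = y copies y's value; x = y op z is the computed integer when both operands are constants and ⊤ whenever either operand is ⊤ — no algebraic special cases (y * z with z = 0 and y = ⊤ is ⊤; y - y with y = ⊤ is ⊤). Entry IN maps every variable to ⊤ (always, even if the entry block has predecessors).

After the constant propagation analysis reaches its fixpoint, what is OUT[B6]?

Answer: {a: 12, b: ⊤, c: 9, d: 6, e: 3, f: -4}

Derivation:
Converged values:
  B0:  IN=(all ⊤)  OUT={f:3; rest ⊤}
  B1:  IN={f:3; rest ⊤}  OUT={f:3; rest ⊤}
  B2:  IN={f:3; rest ⊤}  OUT={f:3; rest ⊤}
  B3:  IN={f:3; rest ⊤}  OUT={d:6, e:3, f:3; rest ⊤}
  B4:  IN={d:6, e:3, f:3; rest ⊤}  OUT={c:9, d:6, e:3, f:3; rest ⊤}
  B5:  IN={c:9, d:6, e:3, f:3; rest ⊤}  OUT={a:-4, c:9, d:6, e:3, f:3; rest ⊤}
  B6:  IN={a:-4, c:9, d:6, e:3, f:3; rest ⊤}  OUT={a:12, c:9, d:6, e:3, f:-4; rest ⊤}
  B7:  IN={a:12, c:9, d:6, e:3, f:-4; rest ⊤}  OUT={a:12, c:9, d:6, e:3, f:-4; rest ⊤}
  B8:  IN={a:12, c:9, d:6, e:3, f:-4; rest ⊤}  OUT={a:12, c:9, d:6, e:3, f:-4; rest ⊤}

Merge at B6: IN[B6] = OUT[B5] = {a: -4, b: ⊤, c: 9, d: 6, e: 3, f: 3}
Applying B6's transfer function to that IN value gives OUT[B6] (row B6 above).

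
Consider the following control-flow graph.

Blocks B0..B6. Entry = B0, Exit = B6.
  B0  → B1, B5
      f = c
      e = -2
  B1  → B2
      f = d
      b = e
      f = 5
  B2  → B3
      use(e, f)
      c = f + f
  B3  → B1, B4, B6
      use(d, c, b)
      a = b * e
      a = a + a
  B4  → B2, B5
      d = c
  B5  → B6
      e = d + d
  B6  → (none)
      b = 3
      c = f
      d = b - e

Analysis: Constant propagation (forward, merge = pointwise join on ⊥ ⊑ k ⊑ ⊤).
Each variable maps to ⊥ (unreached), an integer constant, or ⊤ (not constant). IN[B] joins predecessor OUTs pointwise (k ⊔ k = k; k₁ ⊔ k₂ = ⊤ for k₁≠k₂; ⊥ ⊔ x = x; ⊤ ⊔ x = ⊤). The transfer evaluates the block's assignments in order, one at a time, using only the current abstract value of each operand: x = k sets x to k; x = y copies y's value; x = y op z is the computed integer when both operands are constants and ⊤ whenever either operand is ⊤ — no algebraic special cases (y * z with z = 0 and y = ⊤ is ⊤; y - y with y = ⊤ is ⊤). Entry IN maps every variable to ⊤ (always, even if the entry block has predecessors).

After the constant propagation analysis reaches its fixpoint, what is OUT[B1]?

Fixpoint table:
  B0:  IN=(all ⊤)  OUT={e:-2; rest ⊤}
  B1:  IN={e:-2; rest ⊤}  OUT={b:-2, e:-2, f:5; rest ⊤}
  B2:  IN={b:-2, e:-2, f:5; rest ⊤}  OUT={b:-2, c:10, e:-2, f:5; rest ⊤}
  B3:  IN={b:-2, c:10, e:-2, f:5; rest ⊤}  OUT={a:8, b:-2, c:10, e:-2, f:5; rest ⊤}
  B4:  IN={a:8, b:-2, c:10, e:-2, f:5; rest ⊤}  OUT={a:8, b:-2, c:10, d:10, e:-2, f:5; rest ⊤}
  B5:  IN={e:-2; rest ⊤}  OUT=(all ⊤)
  B6:  IN=(all ⊤)  OUT={b:3; rest ⊤}

Merge at B1: IN[B1] = OUT[B0] ⊔ OUT[B3] = {a: ⊤, b: ⊤, c: ⊤, d: ⊤, e: -2, f: ⊤}
Applying B1's transfer function to that IN value gives OUT[B1] (row B1 above).

Answer: {a: ⊤, b: -2, c: ⊤, d: ⊤, e: -2, f: 5}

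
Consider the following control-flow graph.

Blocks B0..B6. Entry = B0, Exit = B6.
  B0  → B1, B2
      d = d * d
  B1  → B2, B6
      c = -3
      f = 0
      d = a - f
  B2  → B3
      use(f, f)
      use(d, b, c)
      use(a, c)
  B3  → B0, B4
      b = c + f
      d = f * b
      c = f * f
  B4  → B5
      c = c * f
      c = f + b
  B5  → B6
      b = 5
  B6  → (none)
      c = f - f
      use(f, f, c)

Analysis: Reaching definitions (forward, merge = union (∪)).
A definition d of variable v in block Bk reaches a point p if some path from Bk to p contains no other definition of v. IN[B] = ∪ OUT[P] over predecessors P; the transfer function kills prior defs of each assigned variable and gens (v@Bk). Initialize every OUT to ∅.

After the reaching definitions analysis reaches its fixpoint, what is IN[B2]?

Per-block solution:
  B0: | IN={b@B3, c@B3, d@B3, f@B1} | OUT={b@B3, c@B3, d@B0, f@B1}
  B1: | IN={b@B3, c@B3, d@B0, f@B1} | OUT={b@B3, c@B1, d@B1, f@B1}
  B2: | IN={b@B3, c@B1, c@B3, d@B0, d@B1, f@B1} | OUT={b@B3, c@B1, c@B3, d@B0, d@B1, f@B1}
  B3: | IN={b@B3, c@B1, c@B3, d@B0, d@B1, f@B1} | OUT={b@B3, c@B3, d@B3, f@B1}
  B4: | IN={b@B3, c@B3, d@B3, f@B1} | OUT={b@B3, c@B4, d@B3, f@B1}
  B5: | IN={b@B3, c@B4, d@B3, f@B1} | OUT={b@B5, c@B4, d@B3, f@B1}
  B6: | IN={b@B3, b@B5, c@B1, c@B4, d@B1, d@B3, f@B1} | OUT={b@B3, b@B5, c@B6, d@B1, d@B3, f@B1}

Merge at B2: IN[B2] = OUT[B0] ⊔ OUT[B1] = {b@B3, c@B1, c@B3, d@B0, d@B1, f@B1}

Answer: {b@B3, c@B1, c@B3, d@B0, d@B1, f@B1}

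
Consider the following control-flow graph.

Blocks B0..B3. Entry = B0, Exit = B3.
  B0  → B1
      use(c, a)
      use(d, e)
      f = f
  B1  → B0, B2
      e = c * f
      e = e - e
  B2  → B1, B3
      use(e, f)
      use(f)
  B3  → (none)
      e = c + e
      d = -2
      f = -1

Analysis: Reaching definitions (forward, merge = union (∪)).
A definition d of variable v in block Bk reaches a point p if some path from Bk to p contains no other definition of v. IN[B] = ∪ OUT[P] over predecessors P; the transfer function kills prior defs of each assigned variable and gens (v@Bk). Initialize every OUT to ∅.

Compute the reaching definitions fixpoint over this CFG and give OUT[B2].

Fixpoint table:
  B0:   IN={e@B1, f@B0}   OUT={e@B1, f@B0}
  B1:   IN={e@B1, f@B0}   OUT={e@B1, f@B0}
  B2:   IN={e@B1, f@B0}   OUT={e@B1, f@B0}
  B3:   IN={e@B1, f@B0}   OUT={d@B3, e@B3, f@B3}

Merge at B2: IN[B2] = OUT[B1] = {e@B1, f@B0}
Applying B2's transfer function to that IN value gives OUT[B2] (row B2 above).

Answer: {e@B1, f@B0}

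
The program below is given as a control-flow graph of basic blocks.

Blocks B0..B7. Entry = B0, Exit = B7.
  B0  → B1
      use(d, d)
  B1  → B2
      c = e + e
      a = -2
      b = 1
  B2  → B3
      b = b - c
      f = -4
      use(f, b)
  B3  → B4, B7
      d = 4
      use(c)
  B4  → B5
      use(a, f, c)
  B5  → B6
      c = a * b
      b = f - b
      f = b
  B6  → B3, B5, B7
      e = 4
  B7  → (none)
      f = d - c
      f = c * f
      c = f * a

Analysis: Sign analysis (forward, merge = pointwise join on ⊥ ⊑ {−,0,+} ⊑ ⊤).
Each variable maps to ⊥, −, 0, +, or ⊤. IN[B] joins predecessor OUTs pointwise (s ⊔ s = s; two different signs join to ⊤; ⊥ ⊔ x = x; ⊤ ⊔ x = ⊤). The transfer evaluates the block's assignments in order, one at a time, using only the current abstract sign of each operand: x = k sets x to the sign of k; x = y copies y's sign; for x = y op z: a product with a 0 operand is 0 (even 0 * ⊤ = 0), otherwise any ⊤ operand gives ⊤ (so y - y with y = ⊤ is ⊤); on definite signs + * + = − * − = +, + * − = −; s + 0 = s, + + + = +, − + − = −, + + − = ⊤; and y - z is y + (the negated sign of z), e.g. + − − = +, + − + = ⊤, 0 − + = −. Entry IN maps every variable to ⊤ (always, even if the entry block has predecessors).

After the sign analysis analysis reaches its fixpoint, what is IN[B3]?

Converged values:
  B0: | IN=(all ⊤) | OUT=(all ⊤)
  B1: | IN=(all ⊤) | OUT={a:-, b:+; rest ⊤}
  B2: | IN={a:-, b:+; rest ⊤} | OUT={a:-, f:-; rest ⊤}
  B3: | IN={a:-; rest ⊤} | OUT={a:-, d:+; rest ⊤}
  B4: | IN={a:-, d:+; rest ⊤} | OUT={a:-, d:+; rest ⊤}
  B5: | IN={a:-, d:+; rest ⊤} | OUT={a:-, d:+; rest ⊤}
  B6: | IN={a:-, d:+; rest ⊤} | OUT={a:-, d:+, e:+; rest ⊤}
  B7: | IN={a:-, d:+; rest ⊤} | OUT={a:-, d:+; rest ⊤}

Merge at B3: IN[B3] = OUT[B2] ⊔ OUT[B6] = {a: -, b: ⊤, c: ⊤, d: ⊤, e: ⊤, f: ⊤}

Answer: {a: -, b: ⊤, c: ⊤, d: ⊤, e: ⊤, f: ⊤}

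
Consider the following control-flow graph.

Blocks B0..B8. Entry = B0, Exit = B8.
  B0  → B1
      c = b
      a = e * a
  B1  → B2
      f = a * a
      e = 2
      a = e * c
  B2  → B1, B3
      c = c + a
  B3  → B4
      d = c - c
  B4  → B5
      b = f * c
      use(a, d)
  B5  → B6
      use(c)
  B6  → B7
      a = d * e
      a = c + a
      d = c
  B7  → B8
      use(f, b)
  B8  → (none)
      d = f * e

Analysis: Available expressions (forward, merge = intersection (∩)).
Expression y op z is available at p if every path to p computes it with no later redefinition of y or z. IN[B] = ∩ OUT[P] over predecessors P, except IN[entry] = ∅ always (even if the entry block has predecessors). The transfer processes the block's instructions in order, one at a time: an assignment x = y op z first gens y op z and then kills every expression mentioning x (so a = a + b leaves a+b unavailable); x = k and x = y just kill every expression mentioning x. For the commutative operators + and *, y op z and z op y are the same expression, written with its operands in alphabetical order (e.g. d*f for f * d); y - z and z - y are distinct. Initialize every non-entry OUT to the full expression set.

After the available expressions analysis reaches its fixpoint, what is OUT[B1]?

Answer: {c*e}

Working:
Converged values:
  B0: | IN={} | OUT={}
  B1: | IN={} | OUT={c*e}
  B2: | IN={c*e} | OUT={}
  B3: | IN={} | OUT={c-c}
  B4: | IN={c-c} | OUT={c*f, c-c}
  B5: | IN={c*f, c-c} | OUT={c*f, c-c}
  B6: | IN={c*f, c-c} | OUT={c*f, c-c}
  B7: | IN={c*f, c-c} | OUT={c*f, c-c}
  B8: | IN={c*f, c-c} | OUT={c*f, c-c, e*f}

Merge at B1: IN[B1] = OUT[B0] ∩ OUT[B2] = {}
Applying B1's transfer function to that IN value gives OUT[B1] (row B1 above).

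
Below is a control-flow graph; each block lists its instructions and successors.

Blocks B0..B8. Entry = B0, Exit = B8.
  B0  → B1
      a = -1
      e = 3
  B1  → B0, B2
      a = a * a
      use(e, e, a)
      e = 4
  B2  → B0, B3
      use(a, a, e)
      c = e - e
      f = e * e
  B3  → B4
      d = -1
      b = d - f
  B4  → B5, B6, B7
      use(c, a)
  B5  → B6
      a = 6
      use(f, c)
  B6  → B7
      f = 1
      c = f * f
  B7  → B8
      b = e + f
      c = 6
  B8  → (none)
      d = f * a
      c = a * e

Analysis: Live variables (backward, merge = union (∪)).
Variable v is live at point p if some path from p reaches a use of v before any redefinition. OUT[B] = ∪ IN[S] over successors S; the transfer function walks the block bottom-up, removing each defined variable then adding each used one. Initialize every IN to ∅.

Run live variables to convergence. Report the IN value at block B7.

Fixpoint table:
  B0:   IN={}   OUT={a, e}
  B1:   IN={a, e}   OUT={a, e}
  B2:   IN={a, e}   OUT={a, c, e, f}
  B3:   IN={a, c, e, f}   OUT={a, c, e, f}
  B4:   IN={a, c, e, f}   OUT={a, c, e, f}
  B5:   IN={c, e, f}   OUT={a, e}
  B6:   IN={a, e}   OUT={a, e, f}
  B7:   IN={a, e, f}   OUT={a, e, f}
  B8:   IN={a, e, f}   OUT={}

Merge at B7: OUT[B7] = IN[B8] = {a, e, f}
Applying B7's transfer function to that OUT value gives IN[B7] (row B7 above).

Answer: {a, e, f}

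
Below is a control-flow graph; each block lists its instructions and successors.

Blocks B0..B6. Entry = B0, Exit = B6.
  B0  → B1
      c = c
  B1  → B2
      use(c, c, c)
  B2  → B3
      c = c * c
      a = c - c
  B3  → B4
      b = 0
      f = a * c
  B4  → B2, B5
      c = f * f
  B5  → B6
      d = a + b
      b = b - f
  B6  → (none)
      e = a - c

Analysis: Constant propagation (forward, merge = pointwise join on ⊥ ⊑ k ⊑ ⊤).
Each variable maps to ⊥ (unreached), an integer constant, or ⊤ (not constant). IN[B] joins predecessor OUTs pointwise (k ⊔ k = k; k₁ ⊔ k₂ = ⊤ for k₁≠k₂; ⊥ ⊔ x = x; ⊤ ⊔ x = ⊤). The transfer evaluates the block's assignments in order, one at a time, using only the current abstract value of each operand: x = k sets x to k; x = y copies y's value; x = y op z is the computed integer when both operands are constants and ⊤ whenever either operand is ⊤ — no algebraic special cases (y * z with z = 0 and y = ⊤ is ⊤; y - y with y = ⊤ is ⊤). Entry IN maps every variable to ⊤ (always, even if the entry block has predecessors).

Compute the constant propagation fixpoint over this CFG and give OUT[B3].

Fixpoint table:
  B0: | IN=(all ⊤) | OUT=(all ⊤)
  B1: | IN=(all ⊤) | OUT=(all ⊤)
  B2: | IN=(all ⊤) | OUT=(all ⊤)
  B3: | IN=(all ⊤) | OUT={b:0; rest ⊤}
  B4: | IN={b:0; rest ⊤} | OUT={b:0; rest ⊤}
  B5: | IN={b:0; rest ⊤} | OUT=(all ⊤)
  B6: | IN=(all ⊤) | OUT=(all ⊤)

Merge at B3: IN[B3] = OUT[B2] = {a: ⊤, b: ⊤, c: ⊤, d: ⊤, e: ⊤, f: ⊤}
Applying B3's transfer function to that IN value gives OUT[B3] (row B3 above).

Answer: {a: ⊤, b: 0, c: ⊤, d: ⊤, e: ⊤, f: ⊤}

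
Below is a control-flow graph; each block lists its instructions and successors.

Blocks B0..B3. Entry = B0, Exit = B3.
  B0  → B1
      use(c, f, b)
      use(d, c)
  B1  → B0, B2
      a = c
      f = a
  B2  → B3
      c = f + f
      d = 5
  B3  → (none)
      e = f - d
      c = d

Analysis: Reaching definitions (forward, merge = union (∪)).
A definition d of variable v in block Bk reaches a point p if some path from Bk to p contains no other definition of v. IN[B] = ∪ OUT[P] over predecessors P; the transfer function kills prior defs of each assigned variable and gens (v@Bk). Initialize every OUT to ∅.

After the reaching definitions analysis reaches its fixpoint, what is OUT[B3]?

Answer: {a@B1, c@B3, d@B2, e@B3, f@B1}

Working:
Per-block solution:
  B0:  IN={a@B1, f@B1}  OUT={a@B1, f@B1}
  B1:  IN={a@B1, f@B1}  OUT={a@B1, f@B1}
  B2:  IN={a@B1, f@B1}  OUT={a@B1, c@B2, d@B2, f@B1}
  B3:  IN={a@B1, c@B2, d@B2, f@B1}  OUT={a@B1, c@B3, d@B2, e@B3, f@B1}

Merge at B3: IN[B3] = OUT[B2] = {a@B1, c@B2, d@B2, f@B1}
Applying B3's transfer function to that IN value gives OUT[B3] (row B3 above).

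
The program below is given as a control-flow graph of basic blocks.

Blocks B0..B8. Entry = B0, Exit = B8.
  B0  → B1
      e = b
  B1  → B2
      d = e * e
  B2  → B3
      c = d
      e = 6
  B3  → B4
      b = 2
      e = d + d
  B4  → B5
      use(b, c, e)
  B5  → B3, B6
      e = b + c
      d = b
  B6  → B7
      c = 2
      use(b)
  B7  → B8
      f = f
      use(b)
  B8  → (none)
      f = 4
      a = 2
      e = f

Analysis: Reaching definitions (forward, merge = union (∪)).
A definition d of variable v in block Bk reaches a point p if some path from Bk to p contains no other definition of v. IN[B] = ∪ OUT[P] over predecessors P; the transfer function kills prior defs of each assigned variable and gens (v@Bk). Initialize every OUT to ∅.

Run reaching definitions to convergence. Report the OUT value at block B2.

Answer: {c@B2, d@B1, e@B2}

Derivation:
Per-block solution:
  B0:  IN={}  OUT={e@B0}
  B1:  IN={e@B0}  OUT={d@B1, e@B0}
  B2:  IN={d@B1, e@B0}  OUT={c@B2, d@B1, e@B2}
  B3:  IN={b@B3, c@B2, d@B1, d@B5, e@B2, e@B5}  OUT={b@B3, c@B2, d@B1, d@B5, e@B3}
  B4:  IN={b@B3, c@B2, d@B1, d@B5, e@B3}  OUT={b@B3, c@B2, d@B1, d@B5, e@B3}
  B5:  IN={b@B3, c@B2, d@B1, d@B5, e@B3}  OUT={b@B3, c@B2, d@B5, e@B5}
  B6:  IN={b@B3, c@B2, d@B5, e@B5}  OUT={b@B3, c@B6, d@B5, e@B5}
  B7:  IN={b@B3, c@B6, d@B5, e@B5}  OUT={b@B3, c@B6, d@B5, e@B5, f@B7}
  B8:  IN={b@B3, c@B6, d@B5, e@B5, f@B7}  OUT={a@B8, b@B3, c@B6, d@B5, e@B8, f@B8}

Merge at B2: IN[B2] = OUT[B1] = {d@B1, e@B0}
Applying B2's transfer function to that IN value gives OUT[B2] (row B2 above).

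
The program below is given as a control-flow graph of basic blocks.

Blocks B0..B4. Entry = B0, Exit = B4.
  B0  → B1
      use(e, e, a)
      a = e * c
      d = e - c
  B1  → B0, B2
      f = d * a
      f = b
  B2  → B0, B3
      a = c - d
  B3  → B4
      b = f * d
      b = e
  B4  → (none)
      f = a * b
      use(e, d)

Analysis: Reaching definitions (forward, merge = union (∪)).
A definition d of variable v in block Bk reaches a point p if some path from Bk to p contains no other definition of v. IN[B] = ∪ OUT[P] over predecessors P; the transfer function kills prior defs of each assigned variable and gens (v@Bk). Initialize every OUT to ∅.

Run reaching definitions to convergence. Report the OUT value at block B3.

Fixpoint table:
  B0: | IN={a@B0, a@B2, d@B0, f@B1} | OUT={a@B0, d@B0, f@B1}
  B1: | IN={a@B0, d@B0, f@B1} | OUT={a@B0, d@B0, f@B1}
  B2: | IN={a@B0, d@B0, f@B1} | OUT={a@B2, d@B0, f@B1}
  B3: | IN={a@B2, d@B0, f@B1} | OUT={a@B2, b@B3, d@B0, f@B1}
  B4: | IN={a@B2, b@B3, d@B0, f@B1} | OUT={a@B2, b@B3, d@B0, f@B4}

Merge at B3: IN[B3] = OUT[B2] = {a@B2, d@B0, f@B1}
Applying B3's transfer function to that IN value gives OUT[B3] (row B3 above).

Answer: {a@B2, b@B3, d@B0, f@B1}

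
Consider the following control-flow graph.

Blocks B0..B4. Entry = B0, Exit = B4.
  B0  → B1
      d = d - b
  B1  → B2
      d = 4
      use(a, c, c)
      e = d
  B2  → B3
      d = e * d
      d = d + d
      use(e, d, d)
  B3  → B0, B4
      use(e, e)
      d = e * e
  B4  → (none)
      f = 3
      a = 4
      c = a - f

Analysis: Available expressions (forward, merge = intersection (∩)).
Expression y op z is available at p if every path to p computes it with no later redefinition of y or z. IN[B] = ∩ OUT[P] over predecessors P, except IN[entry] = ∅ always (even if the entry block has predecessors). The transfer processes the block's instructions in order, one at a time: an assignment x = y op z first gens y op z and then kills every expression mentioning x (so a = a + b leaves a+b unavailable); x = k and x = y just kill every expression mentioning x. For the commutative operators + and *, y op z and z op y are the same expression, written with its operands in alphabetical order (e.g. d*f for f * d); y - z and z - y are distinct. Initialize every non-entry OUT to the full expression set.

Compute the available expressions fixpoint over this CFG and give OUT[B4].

Fixpoint table:
  B0:   IN={}   OUT={}
  B1:   IN={}   OUT={}
  B2:   IN={}   OUT={}
  B3:   IN={}   OUT={e*e}
  B4:   IN={e*e}   OUT={a-f, e*e}

Merge at B4: IN[B4] = OUT[B3] = {e*e}
Applying B4's transfer function to that IN value gives OUT[B4] (row B4 above).

Answer: {a-f, e*e}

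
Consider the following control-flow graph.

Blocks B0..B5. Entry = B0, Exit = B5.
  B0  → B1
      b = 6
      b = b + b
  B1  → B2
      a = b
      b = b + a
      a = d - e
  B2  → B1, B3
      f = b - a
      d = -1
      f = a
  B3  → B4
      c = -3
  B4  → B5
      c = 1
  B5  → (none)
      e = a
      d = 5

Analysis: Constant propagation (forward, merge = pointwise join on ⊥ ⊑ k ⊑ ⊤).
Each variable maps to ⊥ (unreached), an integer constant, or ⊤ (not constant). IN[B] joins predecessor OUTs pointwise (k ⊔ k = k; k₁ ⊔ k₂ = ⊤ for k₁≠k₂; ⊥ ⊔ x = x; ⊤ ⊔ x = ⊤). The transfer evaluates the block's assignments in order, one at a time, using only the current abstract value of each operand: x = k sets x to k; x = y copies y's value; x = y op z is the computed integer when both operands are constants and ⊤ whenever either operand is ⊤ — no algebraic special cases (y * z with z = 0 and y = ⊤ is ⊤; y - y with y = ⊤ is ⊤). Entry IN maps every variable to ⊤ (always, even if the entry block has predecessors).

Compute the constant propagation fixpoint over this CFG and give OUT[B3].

Answer: {a: ⊤, b: ⊤, c: -3, d: -1, e: ⊤, f: ⊤}

Working:
Per-block solution:
  B0:  IN=(all ⊤)  OUT={b:12; rest ⊤}
  B1:  IN=(all ⊤)  OUT=(all ⊤)
  B2:  IN=(all ⊤)  OUT={d:-1; rest ⊤}
  B3:  IN={d:-1; rest ⊤}  OUT={c:-3, d:-1; rest ⊤}
  B4:  IN={c:-3, d:-1; rest ⊤}  OUT={c:1, d:-1; rest ⊤}
  B5:  IN={c:1, d:-1; rest ⊤}  OUT={c:1, d:5; rest ⊤}

Merge at B3: IN[B3] = OUT[B2] = {a: ⊤, b: ⊤, c: ⊤, d: -1, e: ⊤, f: ⊤}
Applying B3's transfer function to that IN value gives OUT[B3] (row B3 above).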